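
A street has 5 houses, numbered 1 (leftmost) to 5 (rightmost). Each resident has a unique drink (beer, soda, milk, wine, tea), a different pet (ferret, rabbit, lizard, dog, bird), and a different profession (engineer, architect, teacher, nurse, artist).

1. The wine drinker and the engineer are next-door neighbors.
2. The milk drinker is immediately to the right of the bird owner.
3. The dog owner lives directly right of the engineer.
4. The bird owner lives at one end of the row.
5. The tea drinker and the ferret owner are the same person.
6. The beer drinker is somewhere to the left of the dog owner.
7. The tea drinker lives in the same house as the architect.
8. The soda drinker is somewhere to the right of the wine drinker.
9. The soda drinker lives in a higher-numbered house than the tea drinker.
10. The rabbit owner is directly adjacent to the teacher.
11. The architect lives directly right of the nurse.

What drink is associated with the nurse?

wine

Clue 4: the bird owner is in house 1.
The milk drinker is in house 2 (clue 2).
House 5's drink must be soda (nothing else left).
The tea drinker is narrowed to house 3 or 4; consider each.
Placing it in house 3 leads to a contradiction, so it's in house 4.
From clue 5, the ferret owner must be in house 4.
From clue 7, the architect must be in house 4.
Clue 11: the nurse is in house 3.
Clue 3 places the dog owner in house 3.
The beer drinker is in house 1 (clue 6).
So house 3 gets wine for drink.
So house 5 gets lizard for pet.
House 1's profession must be teacher (nothing else left).
House 2 profession: only engineer fits.
That leaves artist as the profession for house 5.
House 2's pet must be rabbit (nothing else left).
So: house 1 = beer/bird/teacher, house 2 = milk/rabbit/engineer, house 3 = wine/dog/nurse, house 4 = tea/ferret/architect, house 5 = soda/lizard/artist.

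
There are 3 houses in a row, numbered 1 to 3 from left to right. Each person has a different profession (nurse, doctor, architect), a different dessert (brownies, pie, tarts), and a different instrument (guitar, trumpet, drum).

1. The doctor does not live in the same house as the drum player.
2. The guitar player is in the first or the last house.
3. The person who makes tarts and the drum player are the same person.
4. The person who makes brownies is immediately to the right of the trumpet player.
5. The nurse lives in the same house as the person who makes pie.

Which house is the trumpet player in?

2

The person who makes brownies is narrowed to house 2 or 3; consider each.
Placing it in house 2 leads to a contradiction, so it's in house 3.
The trumpet player is in house 2 (clue 4).
Clue 3: the person who makes tarts is in house 1.
Clue 3 places the drum player in house 1.
House 2 dessert: only pie fits.
The only instrument still possible for house 3 is guitar.
By clue 5, the nurse is in house 2.
House 1's profession must be architect (nothing else left).
House 3 profession: only doctor fits.
So: house 1 = architect/tarts/drum, house 2 = nurse/pie/trumpet, house 3 = doctor/brownies/guitar.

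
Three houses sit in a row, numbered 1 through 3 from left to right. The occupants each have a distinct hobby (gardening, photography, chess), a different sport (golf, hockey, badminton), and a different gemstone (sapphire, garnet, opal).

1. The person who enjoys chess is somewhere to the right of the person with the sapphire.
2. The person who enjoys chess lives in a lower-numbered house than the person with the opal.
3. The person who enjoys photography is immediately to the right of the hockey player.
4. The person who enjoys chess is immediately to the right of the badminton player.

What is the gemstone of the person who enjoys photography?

The person who enjoys chess is in house 2 (clue 2).
Clue 2: the person with the opal is in house 3.
The badminton player is in house 1 (clue 4).
The only hobby still possible for house 1 is gardening.
The only hobby still possible for house 3 is photography.
House 3 sport: only golf fits.
Clue 1 places the person with the sapphire in house 1.
The only sport still possible for house 2 is hockey.
The only gemstone still possible for house 2 is garnet.
So: house 1 = gardening/badminton/sapphire, house 2 = chess/hockey/garnet, house 3 = photography/golf/opal.

opal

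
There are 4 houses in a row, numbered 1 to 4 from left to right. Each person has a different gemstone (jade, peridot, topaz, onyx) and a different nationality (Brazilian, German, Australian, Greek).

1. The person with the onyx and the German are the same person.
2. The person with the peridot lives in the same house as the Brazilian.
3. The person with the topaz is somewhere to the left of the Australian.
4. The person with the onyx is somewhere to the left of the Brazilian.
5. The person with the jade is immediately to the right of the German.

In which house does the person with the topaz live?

1

The person with the jade is narrowed to house 2 or 3 or 4; consider each.
Placing it in house 2 and house 4 leads to a contradiction, so it's in house 3.
The German is in house 2 (clue 5).
So house 4 gets peridot for gemstone.
That leaves Greek as the nationality for house 1.
Clue 1 places the person with the onyx in house 2.
By clue 2, the Brazilian is in house 4.
House 1 gemstone: only topaz fits.
House 3's nationality must be Australian (nothing else left).
So: house 1 = topaz/Greek, house 2 = onyx/German, house 3 = jade/Australian, house 4 = peridot/Brazilian.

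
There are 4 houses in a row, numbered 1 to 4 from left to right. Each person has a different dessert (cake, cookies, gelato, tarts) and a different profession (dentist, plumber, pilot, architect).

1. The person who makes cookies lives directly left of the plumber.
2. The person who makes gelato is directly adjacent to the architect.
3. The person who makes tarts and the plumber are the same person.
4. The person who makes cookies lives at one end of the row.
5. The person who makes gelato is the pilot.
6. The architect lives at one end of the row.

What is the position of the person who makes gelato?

The person who makes cookies is in house 1 (clue 4).
The plumber is in house 2 (clue 1).
By clue 3, the person who makes tarts is in house 2.
House 4's dessert must be cake (nothing else left).
House 3 profession: only pilot fits.
From clue 2, the architect must be in house 4.
So house 3 gets gelato for dessert.
House 1 profession: only dentist fits.
So: house 1 = cookies/dentist, house 2 = tarts/plumber, house 3 = gelato/pilot, house 4 = cake/architect.

3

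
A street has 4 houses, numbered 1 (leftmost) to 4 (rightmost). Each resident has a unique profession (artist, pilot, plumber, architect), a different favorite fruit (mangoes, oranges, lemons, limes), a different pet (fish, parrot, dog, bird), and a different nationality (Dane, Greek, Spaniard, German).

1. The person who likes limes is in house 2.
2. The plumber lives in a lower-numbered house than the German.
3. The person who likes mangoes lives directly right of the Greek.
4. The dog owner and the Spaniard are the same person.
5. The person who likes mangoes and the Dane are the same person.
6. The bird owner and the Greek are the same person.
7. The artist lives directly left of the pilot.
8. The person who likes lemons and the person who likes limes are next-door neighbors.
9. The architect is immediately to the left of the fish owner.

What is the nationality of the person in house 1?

By clue 1, the person who likes limes is in house 2.
House 4 profession: only pilot fits.
From clue 7, the artist must be in house 3.
That leaves Spaniard as the nationality for house 1.
From clue 4, the dog owner must be in house 1.
The only pet still possible for house 4 is parrot.
The architect is narrowed to house 1 or 2; consider each.
Placing it in house 1 leads to a contradiction, so it's in house 2.
Clue 9: the fish owner is in house 3.
The only profession still possible for house 1 is plumber.
House 2's pet must be bird (nothing else left).
By clue 6, the Greek is in house 2.
Clue 3 places the person who likes mangoes in house 3.
By clue 5, the Dane is in house 3.
That leaves lemons as the favorite fruit for house 1.
So house 4 gets oranges for favorite fruit.
House 4 nationality: only German fits.
So: house 1 = plumber/lemons/dog/Spaniard, house 2 = architect/limes/bird/Greek, house 3 = artist/mangoes/fish/Dane, house 4 = pilot/oranges/parrot/German.

Spaniard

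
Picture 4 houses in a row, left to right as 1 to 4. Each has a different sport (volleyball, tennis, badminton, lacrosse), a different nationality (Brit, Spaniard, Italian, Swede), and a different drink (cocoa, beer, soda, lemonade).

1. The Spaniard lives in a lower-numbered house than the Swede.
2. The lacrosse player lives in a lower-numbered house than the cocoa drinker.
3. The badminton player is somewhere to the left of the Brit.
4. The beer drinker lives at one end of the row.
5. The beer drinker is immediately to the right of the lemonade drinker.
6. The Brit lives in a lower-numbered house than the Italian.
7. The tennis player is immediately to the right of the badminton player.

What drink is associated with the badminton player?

By clue 5, the beer drinker is in house 4.
From clue 5, the lemonade drinker must be in house 3.
The only nationality still possible for house 1 is Spaniard.
That leaves soda as the drink for house 1.
House 2's drink must be cocoa (nothing else left).
From clue 2, the lacrosse player must be in house 1.
House 4's sport must be volleyball (nothing else left).
The Brit is in house 3 (clue 3).
From clue 6, the Italian must be in house 4.
From clue 7, the tennis player must be in house 3.
So house 2 gets badminton for sport.
House 2 nationality: only Swede fits.
So: house 1 = lacrosse/Spaniard/soda, house 2 = badminton/Swede/cocoa, house 3 = tennis/Brit/lemonade, house 4 = volleyball/Italian/beer.

cocoa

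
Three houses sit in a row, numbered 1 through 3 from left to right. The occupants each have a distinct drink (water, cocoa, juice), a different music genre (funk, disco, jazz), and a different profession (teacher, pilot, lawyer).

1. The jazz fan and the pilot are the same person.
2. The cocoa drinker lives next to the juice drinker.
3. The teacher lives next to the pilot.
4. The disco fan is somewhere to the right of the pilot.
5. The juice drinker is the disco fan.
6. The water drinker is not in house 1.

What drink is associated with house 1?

cocoa

House 1 drink: only cocoa fits.
By clue 2, the juice drinker is in house 2.
Clue 5: the disco fan is in house 2.
The only drink still possible for house 3 is water.
That leaves jazz as the music genre for house 1.
House 3 music genre: only funk fits.
From clue 1, the pilot must be in house 1.
From clue 3, the teacher must be in house 2.
That leaves lawyer as the profession for house 3.
So: house 1 = cocoa/jazz/pilot, house 2 = juice/disco/teacher, house 3 = water/funk/lawyer.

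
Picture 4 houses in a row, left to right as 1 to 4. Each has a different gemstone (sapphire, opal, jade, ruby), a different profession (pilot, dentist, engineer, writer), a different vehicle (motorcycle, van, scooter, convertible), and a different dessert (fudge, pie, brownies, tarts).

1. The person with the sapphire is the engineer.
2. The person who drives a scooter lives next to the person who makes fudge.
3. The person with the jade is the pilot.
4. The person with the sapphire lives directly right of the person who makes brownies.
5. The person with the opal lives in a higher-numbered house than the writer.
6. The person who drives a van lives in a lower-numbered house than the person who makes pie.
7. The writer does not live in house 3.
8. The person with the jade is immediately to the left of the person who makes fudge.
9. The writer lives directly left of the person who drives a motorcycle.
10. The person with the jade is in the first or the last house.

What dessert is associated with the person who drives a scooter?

tarts

By clue 10, the person with the jade is in house 1.
Clue 3: the pilot is in house 1.
By clue 8, the person who makes fudge is in house 2.
The only profession still possible for house 2 is writer.
By clue 4, the person with the sapphire is in house 4.
Clue 4 places the person who makes brownies in house 3.
Clue 9 places the person who drives a motorcycle in house 3.
House 2 gemstone: only ruby fits.
The only gemstone still possible for house 3 is opal.
House 1's vehicle must be scooter (nothing else left).
House 4's vehicle must be convertible (nothing else left).
That leaves tarts as the dessert for house 1.
So house 4 gets pie for dessert.
From clue 1, the engineer must be in house 4.
So house 3 gets dentist for profession.
So house 2 gets van for vehicle.
So: house 1 = jade/pilot/scooter/tarts, house 2 = ruby/writer/van/fudge, house 3 = opal/dentist/motorcycle/brownies, house 4 = sapphire/engineer/convertible/pie.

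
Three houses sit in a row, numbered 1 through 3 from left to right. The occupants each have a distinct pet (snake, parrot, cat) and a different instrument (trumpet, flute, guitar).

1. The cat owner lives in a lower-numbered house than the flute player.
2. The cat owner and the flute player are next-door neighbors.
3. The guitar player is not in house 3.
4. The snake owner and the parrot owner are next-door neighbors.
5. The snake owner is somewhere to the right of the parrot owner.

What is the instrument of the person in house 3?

House 3's pet must be snake (nothing else left).
By clue 4, the parrot owner is in house 2.
House 1's pet must be cat (nothing else left).
From clue 2, the flute player must be in house 2.
The only instrument still possible for house 1 is guitar.
House 3 instrument: only trumpet fits.
So: house 1 = cat/guitar, house 2 = parrot/flute, house 3 = snake/trumpet.

trumpet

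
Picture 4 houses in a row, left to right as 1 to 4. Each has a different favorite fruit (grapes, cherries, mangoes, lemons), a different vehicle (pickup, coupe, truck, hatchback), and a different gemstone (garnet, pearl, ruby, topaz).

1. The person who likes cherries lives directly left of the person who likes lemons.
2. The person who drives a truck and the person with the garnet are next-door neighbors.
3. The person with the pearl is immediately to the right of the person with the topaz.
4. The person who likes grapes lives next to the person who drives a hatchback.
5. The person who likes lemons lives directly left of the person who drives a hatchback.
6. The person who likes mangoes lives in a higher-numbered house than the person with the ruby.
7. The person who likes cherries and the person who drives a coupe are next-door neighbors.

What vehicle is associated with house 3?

House 1's favorite fruit must be cherries (nothing else left).
Clue 1 places the person who likes lemons in house 2.
The person who drives a hatchback is in house 3 (clue 5).
Clue 7: the person who drives a coupe is in house 2.
Clue 4: the person who likes grapes is in house 4.
The only favorite fruit still possible for house 3 is mangoes.
The only gemstone still possible for house 4 is pearl.
The person with the topaz is in house 3 (clue 3).
That leaves ruby as the gemstone for house 1.
House 2 gemstone: only garnet fits.
Clue 2 places the person who drives a truck in house 1.
That leaves pickup as the vehicle for house 4.
So: house 1 = cherries/truck/ruby, house 2 = lemons/coupe/garnet, house 3 = mangoes/hatchback/topaz, house 4 = grapes/pickup/pearl.

hatchback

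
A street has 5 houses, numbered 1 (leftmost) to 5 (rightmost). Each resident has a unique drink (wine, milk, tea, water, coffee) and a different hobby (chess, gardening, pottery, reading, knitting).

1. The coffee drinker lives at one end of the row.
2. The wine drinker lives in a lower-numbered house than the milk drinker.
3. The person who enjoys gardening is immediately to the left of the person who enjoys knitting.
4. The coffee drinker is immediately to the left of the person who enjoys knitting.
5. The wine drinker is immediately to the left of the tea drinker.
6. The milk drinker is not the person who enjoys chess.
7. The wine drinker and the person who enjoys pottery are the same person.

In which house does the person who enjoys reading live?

5

Clue 4 places the coffee drinker in house 1.
Clue 4: the person who enjoys knitting is in house 2.
Clue 3 places the person who enjoys gardening in house 1.
House 2's drink must be water (nothing else left).
House 3's drink must be wine (nothing else left).
By clue 5, the tea drinker is in house 4.
From clue 7, the person who enjoys pottery must be in house 3.
So house 5 gets milk for drink.
Clue 6: the person who enjoys chess is in house 4.
That leaves reading as the hobby for house 5.
So: house 1 = coffee/gardening, house 2 = water/knitting, house 3 = wine/pottery, house 4 = tea/chess, house 5 = milk/reading.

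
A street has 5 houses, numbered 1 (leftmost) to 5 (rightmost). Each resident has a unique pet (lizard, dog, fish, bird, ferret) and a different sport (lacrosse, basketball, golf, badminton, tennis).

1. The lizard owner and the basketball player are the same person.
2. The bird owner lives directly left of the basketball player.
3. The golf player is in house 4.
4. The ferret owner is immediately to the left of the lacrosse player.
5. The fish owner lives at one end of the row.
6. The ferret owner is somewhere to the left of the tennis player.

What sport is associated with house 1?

badminton

By clue 3, the golf player is in house 4.
House 1 sport: only badminton fits.
The fish owner is narrowed to house 1 or 5; consider each.
Placing it in house 1 leads to a contradiction, so it's in house 5.
The bird owner is narrowed to house 1 or 2; consider each.
Placing it in house 1 leads to a contradiction, so it's in house 2.
The basketball player is in house 3 (clue 2).
That leaves lizard as the pet for house 3.
The dog owner is narrowed to house 1 or 4; consider each.
Placing it in house 1 leads to a contradiction, so it's in house 4.
House 1's pet must be ferret (nothing else left).
Clue 4: the lacrosse player is in house 2.
House 5's sport must be tennis (nothing else left).
So: house 1 = ferret/badminton, house 2 = bird/lacrosse, house 3 = lizard/basketball, house 4 = dog/golf, house 5 = fish/tennis.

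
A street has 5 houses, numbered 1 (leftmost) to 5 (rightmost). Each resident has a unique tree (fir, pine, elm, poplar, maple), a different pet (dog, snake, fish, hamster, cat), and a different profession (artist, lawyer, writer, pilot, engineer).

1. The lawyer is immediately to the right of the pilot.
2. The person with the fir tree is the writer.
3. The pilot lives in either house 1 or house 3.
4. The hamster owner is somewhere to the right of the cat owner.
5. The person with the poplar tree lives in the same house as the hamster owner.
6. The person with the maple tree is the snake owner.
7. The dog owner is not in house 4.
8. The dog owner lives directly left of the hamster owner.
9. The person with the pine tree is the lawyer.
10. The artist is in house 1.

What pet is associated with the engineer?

Clue 10: the artist is in house 1.
The only profession still possible for house 3 is pilot.
Clue 1: the lawyer is in house 4.
Clue 9 places the person with the pine tree in house 4.
The only pet still possible for house 4 is fish.
The only pet still possible for house 5 is snake.
Clue 6: the person with the maple tree is in house 5.
That leaves elm as the tree for house 1.
House 3 tree: only poplar fits.
So house 3 gets hamster for pet.
By clue 2, the writer is in house 2.
Clue 8 places the dog owner in house 2.
House 2 tree: only fir fits.
House 1 pet: only cat fits.
The only profession still possible for house 5 is engineer.
So: house 1 = elm/cat/artist, house 2 = fir/dog/writer, house 3 = poplar/hamster/pilot, house 4 = pine/fish/lawyer, house 5 = maple/snake/engineer.

snake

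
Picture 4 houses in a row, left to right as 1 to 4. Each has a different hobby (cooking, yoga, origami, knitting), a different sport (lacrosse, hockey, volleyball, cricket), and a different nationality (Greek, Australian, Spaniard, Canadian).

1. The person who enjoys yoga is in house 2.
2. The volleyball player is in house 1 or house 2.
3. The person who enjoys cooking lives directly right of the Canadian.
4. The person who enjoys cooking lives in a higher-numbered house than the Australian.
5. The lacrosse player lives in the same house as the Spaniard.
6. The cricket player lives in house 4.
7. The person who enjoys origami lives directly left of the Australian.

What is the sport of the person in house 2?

volleyball

Clue 1: the person who enjoys yoga is in house 2.
The cricket player is in house 4 (clue 6).
House 1 hobby: only origami fits.
Clue 7 places the Australian in house 2.
House 3 nationality: only Canadian fits.
House 4 nationality: only Greek fits.
Clue 3: the person who enjoys cooking is in house 4.
Clue 5 places the lacrosse player in house 1.
That leaves knitting as the hobby for house 3.
House 2 sport: only volleyball fits.
House 3's sport must be hockey (nothing else left).
House 1's nationality must be Spaniard (nothing else left).
So: house 1 = origami/lacrosse/Spaniard, house 2 = yoga/volleyball/Australian, house 3 = knitting/hockey/Canadian, house 4 = cooking/cricket/Greek.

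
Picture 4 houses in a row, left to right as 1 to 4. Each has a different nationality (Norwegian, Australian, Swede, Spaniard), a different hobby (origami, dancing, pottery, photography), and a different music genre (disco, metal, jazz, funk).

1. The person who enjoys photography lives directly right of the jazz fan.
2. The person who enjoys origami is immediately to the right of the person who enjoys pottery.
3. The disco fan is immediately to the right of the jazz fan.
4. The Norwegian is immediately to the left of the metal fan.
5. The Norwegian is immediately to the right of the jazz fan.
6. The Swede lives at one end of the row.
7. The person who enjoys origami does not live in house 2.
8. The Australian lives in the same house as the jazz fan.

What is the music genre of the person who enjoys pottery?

House 1 hobby: only dancing fits.
House 4 hobby: only origami fits.
Clue 2: the person who enjoys pottery is in house 3.
House 2's hobby must be photography (nothing else left).
From clue 1, the jazz fan must be in house 1.
Clue 3: the disco fan is in house 2.
Clue 5 places the Norwegian in house 2.
By clue 8, the Australian is in house 1.
The only nationality still possible for house 3 is Spaniard.
House 4's nationality must be Swede (nothing else left).
Clue 4: the metal fan is in house 3.
House 4 music genre: only funk fits.
So: house 1 = Australian/dancing/jazz, house 2 = Norwegian/photography/disco, house 3 = Spaniard/pottery/metal, house 4 = Swede/origami/funk.

metal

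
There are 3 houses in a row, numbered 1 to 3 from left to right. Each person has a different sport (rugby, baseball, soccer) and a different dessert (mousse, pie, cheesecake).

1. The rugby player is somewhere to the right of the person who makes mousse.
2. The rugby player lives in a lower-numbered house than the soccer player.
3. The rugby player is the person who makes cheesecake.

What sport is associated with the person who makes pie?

soccer

Clue 2: the rugby player is in house 2.
By clue 2, the soccer player is in house 3.
Clue 3: the person who makes cheesecake is in house 2.
House 1's sport must be baseball (nothing else left).
That leaves pie as the dessert for house 3.
The only dessert still possible for house 1 is mousse.
So: house 1 = baseball/mousse, house 2 = rugby/cheesecake, house 3 = soccer/pie.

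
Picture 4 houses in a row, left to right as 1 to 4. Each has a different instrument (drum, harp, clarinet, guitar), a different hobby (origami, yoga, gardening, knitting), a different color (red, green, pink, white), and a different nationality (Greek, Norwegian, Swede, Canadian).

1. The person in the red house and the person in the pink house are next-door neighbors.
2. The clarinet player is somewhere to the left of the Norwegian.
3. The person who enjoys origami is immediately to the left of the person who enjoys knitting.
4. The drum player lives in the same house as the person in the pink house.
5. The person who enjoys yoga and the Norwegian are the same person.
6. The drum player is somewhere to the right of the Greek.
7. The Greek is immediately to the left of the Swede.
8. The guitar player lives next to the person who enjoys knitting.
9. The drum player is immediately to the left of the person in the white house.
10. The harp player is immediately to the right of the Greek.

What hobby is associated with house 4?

yoga

That leaves guitar as the instrument for house 4.
The person who enjoys knitting is in house 3 (clue 8).
House 1's instrument must be clarinet (nothing else left).
From clue 3, the person who enjoys origami must be in house 2.
So house 1 gets gardening for hobby.
The only hobby still possible for house 4 is yoga.
Clue 5: the Norwegian is in house 4.
The drum player is narrowed to house 2 or 3; consider each.
Placing it in house 2 leads to a contradiction, so it's in house 3.
The person in the pink house is in house 3 (clue 4).
By clue 9, the person in the white house is in house 4.
House 2 instrument: only harp fits.
Clue 1 places the person in the red house in house 2.
Clue 10 places the Greek in house 1.
House 1's color must be green (nothing else left).
Clue 7: the Swede is in house 2.
The only nationality still possible for house 3 is Canadian.
So: house 1 = clarinet/gardening/green/Greek, house 2 = harp/origami/red/Swede, house 3 = drum/knitting/pink/Canadian, house 4 = guitar/yoga/white/Norwegian.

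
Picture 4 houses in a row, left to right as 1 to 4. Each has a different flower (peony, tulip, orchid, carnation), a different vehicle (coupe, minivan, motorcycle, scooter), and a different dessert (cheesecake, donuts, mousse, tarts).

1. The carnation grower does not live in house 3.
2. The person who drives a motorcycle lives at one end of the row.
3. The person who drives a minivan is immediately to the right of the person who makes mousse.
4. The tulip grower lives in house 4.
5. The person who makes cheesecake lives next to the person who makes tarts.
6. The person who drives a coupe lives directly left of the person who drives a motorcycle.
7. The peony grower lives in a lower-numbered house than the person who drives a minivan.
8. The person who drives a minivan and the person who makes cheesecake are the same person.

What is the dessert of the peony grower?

Clue 4: the tulip grower is in house 4.
From clue 6, the person who drives a coupe must be in house 3.
By clue 6, the person who drives a motorcycle is in house 4.
The only vehicle still possible for house 1 is scooter.
So house 2 gets minivan for vehicle.
The person who makes mousse is in house 1 (clue 3).
By clue 7, the peony grower is in house 1.
By clue 8, the person who makes cheesecake is in house 2.
House 2 flower: only carnation fits.
House 3's flower must be orchid (nothing else left).
From clue 5, the person who makes tarts must be in house 3.
So house 4 gets donuts for dessert.
So: house 1 = peony/scooter/mousse, house 2 = carnation/minivan/cheesecake, house 3 = orchid/coupe/tarts, house 4 = tulip/motorcycle/donuts.

mousse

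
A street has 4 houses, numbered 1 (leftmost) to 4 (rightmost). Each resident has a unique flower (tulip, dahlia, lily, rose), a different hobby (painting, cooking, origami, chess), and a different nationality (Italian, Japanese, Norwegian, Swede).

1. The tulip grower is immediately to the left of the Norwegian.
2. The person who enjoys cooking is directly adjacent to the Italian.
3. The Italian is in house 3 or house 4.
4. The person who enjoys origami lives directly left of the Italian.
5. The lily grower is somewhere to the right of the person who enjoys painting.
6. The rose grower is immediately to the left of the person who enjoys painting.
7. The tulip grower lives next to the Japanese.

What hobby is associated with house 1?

chess

The only hobby still possible for house 1 is chess.
House 4 hobby: only cooking fits.
The Italian is in house 3 (clue 2).
Clue 4: the person who enjoys origami is in house 2.
So house 3 gets painting for hobby.
Clue 5 places the lily grower in house 4.
By clue 6, the rose grower is in house 2.
House 1 nationality: only Swede fits.
The dahlia grower is narrowed to house 1 or 3; consider each.
Placing it in house 3 leads to a contradiction, so it's in house 1.
House 3 flower: only tulip fits.
Clue 1: the Norwegian is in house 4.
House 2's nationality must be Japanese (nothing else left).
So: house 1 = dahlia/chess/Swede, house 2 = rose/origami/Japanese, house 3 = tulip/painting/Italian, house 4 = lily/cooking/Norwegian.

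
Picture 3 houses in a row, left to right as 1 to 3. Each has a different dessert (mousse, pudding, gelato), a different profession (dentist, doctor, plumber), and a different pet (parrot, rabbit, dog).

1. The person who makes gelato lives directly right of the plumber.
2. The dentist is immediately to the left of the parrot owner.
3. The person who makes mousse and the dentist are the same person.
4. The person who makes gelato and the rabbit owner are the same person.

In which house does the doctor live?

House 3 profession: only doctor fits.
House 1 pet: only dog fits.
The person who makes gelato is narrowed to house 2 or 3; consider each.
Placing it in house 2 leads to a contradiction, so it's in house 3.
From clue 1, the plumber must be in house 2.
From clue 4, the rabbit owner must be in house 3.
The only profession still possible for house 1 is dentist.
House 2 pet: only parrot fits.
Clue 3 places the person who makes mousse in house 1.
House 2 dessert: only pudding fits.
So: house 1 = mousse/dentist/dog, house 2 = pudding/plumber/parrot, house 3 = gelato/doctor/rabbit.

3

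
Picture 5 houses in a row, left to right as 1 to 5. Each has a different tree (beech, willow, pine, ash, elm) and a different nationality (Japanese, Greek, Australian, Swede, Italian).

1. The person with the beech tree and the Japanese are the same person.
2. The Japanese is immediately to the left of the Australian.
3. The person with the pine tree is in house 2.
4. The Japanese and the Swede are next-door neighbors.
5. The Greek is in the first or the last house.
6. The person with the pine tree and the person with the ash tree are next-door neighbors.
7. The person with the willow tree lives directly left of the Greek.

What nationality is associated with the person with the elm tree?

Greek

Clue 3 places the person with the pine tree in house 2.
By clue 7, the person with the willow tree is in house 4.
By clue 7, the Greek is in house 5.
The only tree still possible for house 5 is elm.
The person with the ash tree is narrowed to house 1 or 3; consider each.
Placing it in house 3 leads to a contradiction, so it's in house 1.
That leaves beech as the tree for house 3.
The Japanese is in house 3 (clue 1).
From clue 2, the Australian must be in house 4.
House 1 nationality: only Italian fits.
House 2 nationality: only Swede fits.
So: house 1 = ash/Italian, house 2 = pine/Swede, house 3 = beech/Japanese, house 4 = willow/Australian, house 5 = elm/Greek.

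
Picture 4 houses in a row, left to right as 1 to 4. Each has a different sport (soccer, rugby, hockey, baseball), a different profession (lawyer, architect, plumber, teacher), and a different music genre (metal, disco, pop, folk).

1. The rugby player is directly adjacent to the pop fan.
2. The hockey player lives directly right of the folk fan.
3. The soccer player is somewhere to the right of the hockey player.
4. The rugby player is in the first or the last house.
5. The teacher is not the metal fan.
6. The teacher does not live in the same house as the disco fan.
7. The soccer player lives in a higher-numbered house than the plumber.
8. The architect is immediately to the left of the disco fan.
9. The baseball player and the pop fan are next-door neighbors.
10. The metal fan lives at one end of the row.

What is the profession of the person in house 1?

teacher

The hockey player is narrowed to house 2 or 3; consider each.
Placing it in house 3 leads to a contradiction, so it's in house 2.
The folk fan is in house 1 (clue 2).
House 4 profession: only lawyer fits.
That leaves metal as the music genre for house 4.
The rugby player is narrowed to house 1 or 4; consider each.
Placing it in house 4 leads to a contradiction, so it's in house 1.
The pop fan is in house 2 (clue 1).
So house 3 gets baseball for sport.
The only sport still possible for house 4 is soccer.
The only music genre still possible for house 3 is disco.
From clue 8, the architect must be in house 2.
House 1 profession: only teacher fits.
So house 3 gets plumber for profession.
So: house 1 = rugby/teacher/folk, house 2 = hockey/architect/pop, house 3 = baseball/plumber/disco, house 4 = soccer/lawyer/metal.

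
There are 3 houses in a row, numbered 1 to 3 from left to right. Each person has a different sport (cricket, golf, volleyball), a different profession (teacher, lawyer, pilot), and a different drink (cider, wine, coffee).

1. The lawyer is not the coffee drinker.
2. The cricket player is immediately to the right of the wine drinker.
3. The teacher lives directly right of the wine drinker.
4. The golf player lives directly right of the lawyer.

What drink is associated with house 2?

House 1 sport: only volleyball fits.
The cricket player is narrowed to house 2 or 3; consider each.
Placing it in house 2 leads to a contradiction, so it's in house 3.
Clue 2 places the wine drinker in house 2.
From clue 3, the teacher must be in house 3.
The only sport still possible for house 2 is golf.
Clue 4 places the lawyer in house 1.
The only profession still possible for house 2 is pilot.
From clue 1, the coffee drinker must be in house 3.
So house 1 gets cider for drink.
So: house 1 = volleyball/lawyer/cider, house 2 = golf/pilot/wine, house 3 = cricket/teacher/coffee.

wine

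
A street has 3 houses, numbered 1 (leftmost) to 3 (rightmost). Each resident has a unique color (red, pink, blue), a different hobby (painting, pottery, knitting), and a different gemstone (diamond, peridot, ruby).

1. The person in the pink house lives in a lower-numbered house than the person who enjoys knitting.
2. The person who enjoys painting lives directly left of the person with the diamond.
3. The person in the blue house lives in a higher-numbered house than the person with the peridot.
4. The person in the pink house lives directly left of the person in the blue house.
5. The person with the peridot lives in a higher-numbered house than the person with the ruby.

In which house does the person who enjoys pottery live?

Clue 5 places the person with the peridot in house 2.
The person with the ruby is in house 1 (clue 5).
So house 3 gets diamond for gemstone.
The person who enjoys painting is in house 2 (clue 2).
Clue 3 places the person in the blue house in house 3.
Clue 4: the person in the pink house is in house 2.
House 1's color must be red (nothing else left).
The only hobby still possible for house 1 is pottery.
House 3's hobby must be knitting (nothing else left).
So: house 1 = red/pottery/ruby, house 2 = pink/painting/peridot, house 3 = blue/knitting/diamond.

1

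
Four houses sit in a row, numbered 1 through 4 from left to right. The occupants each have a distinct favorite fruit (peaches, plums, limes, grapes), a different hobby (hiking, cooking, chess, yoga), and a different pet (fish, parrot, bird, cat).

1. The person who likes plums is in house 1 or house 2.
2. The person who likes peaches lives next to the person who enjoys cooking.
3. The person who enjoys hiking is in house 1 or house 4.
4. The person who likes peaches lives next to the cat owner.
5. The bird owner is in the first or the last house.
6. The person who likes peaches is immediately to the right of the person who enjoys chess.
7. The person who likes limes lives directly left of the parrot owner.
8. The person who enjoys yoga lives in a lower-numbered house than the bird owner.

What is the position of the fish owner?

By clue 8, the bird owner is in house 4.
The person who likes limes is narrowed to house 1 or 2; consider each.
Placing it in house 1 leads to a contradiction, so it's in house 2.
By clue 7, the parrot owner is in house 3.
Clue 4 places the person who likes peaches in house 3.
The cat owner is in house 2 (clue 4).
By clue 6, the person who enjoys chess is in house 2.
So house 1 gets plums for favorite fruit.
So house 4 gets grapes for favorite fruit.
So house 1 gets fish for pet.
Clue 2 places the person who enjoys cooking in house 4.
House 3's hobby must be yoga (nothing else left).
That leaves hiking as the hobby for house 1.
So: house 1 = plums/hiking/fish, house 2 = limes/chess/cat, house 3 = peaches/yoga/parrot, house 4 = grapes/cooking/bird.

1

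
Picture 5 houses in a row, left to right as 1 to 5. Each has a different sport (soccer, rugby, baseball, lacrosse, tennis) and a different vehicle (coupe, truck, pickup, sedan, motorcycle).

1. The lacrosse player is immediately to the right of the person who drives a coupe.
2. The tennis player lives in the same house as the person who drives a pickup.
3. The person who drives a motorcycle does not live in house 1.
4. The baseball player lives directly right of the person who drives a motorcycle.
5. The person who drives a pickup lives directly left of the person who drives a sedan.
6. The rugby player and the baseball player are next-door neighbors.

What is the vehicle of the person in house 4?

The baseball player is narrowed to house 3 or 4 or 5; consider each.
Placing it in house 3 and house 5 leads to a contradiction, so it's in house 4.
The person who drives a motorcycle is in house 3 (clue 4).
Clue 5: the person who drives a pickup is in house 1.
Clue 5: the person who drives a sedan is in house 2.
House 5's vehicle must be truck (nothing else left).
From clue 1, the lacrosse player must be in house 5.
From clue 2, the tennis player must be in house 1.
House 2 sport: only soccer fits.
House 3's sport must be rugby (nothing else left).
The only vehicle still possible for house 4 is coupe.
So: house 1 = tennis/pickup, house 2 = soccer/sedan, house 3 = rugby/motorcycle, house 4 = baseball/coupe, house 5 = lacrosse/truck.

coupe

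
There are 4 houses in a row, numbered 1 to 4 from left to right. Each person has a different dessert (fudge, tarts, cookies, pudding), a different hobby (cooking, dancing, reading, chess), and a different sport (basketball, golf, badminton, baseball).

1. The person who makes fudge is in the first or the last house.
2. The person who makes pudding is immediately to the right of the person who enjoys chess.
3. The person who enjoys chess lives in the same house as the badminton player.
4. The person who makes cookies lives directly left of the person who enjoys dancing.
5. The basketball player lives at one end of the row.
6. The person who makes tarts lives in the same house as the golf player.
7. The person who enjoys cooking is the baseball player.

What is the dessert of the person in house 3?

cookies

The person who makes fudge is narrowed to house 1 or 4; consider each.
Placing it in house 4 leads to a contradiction, so it's in house 1.
The person who makes cookies is narrowed to house 2 or 3; consider each.
Placing it in house 2 leads to a contradiction, so it's in house 3.
By clue 4, the person who enjoys dancing is in house 4.
The person who makes pudding is narrowed to house 2 or 4; consider each.
Placing it in house 2 leads to a contradiction, so it's in house 4.
Clue 2: the person who enjoys chess is in house 3.
The badminton player is in house 3 (clue 3).
House 2's dessert must be tarts (nothing else left).
Clue 6: the golf player is in house 2.
So house 1 gets baseball for sport.
The only sport still possible for house 4 is basketball.
From clue 7, the person who enjoys cooking must be in house 1.
The only hobby still possible for house 2 is reading.
So: house 1 = fudge/cooking/baseball, house 2 = tarts/reading/golf, house 3 = cookies/chess/badminton, house 4 = pudding/dancing/basketball.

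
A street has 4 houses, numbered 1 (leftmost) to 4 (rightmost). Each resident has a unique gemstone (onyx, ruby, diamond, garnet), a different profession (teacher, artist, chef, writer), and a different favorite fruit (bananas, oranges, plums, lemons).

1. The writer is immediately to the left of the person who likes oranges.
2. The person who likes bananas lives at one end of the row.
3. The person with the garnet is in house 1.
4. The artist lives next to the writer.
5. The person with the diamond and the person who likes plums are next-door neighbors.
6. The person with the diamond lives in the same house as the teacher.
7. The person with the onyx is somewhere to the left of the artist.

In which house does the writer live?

From clue 3, the person with the garnet must be in house 1.
That leaves chef as the profession for house 1.
The person with the onyx is narrowed to house 2 or 3; consider each.
Placing it in house 2 leads to a contradiction, so it's in house 3.
Clue 7 places the artist in house 4.
The writer is in house 3 (clue 4).
The person with the diamond is in house 2 (clue 6).
From clue 6, the teacher must be in house 2.
The only gemstone still possible for house 4 is ruby.
House 2 favorite fruit: only lemons fits.
By clue 1, the person who likes oranges is in house 4.
So house 3 gets plums for favorite fruit.
The only favorite fruit still possible for house 1 is bananas.
So: house 1 = garnet/chef/bananas, house 2 = diamond/teacher/lemons, house 3 = onyx/writer/plums, house 4 = ruby/artist/oranges.

3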